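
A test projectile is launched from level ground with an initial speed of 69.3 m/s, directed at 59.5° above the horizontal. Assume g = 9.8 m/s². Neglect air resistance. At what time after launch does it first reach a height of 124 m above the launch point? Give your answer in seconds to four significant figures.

2.655 s

Horizontal component vₓ = 69.30 cos 59.5° = 35.17 m/s; vertical v_y0 = 69.30 sin 59.5° = 59.71 m/s.
Require v_y0 t − ½ g t² = 124, i.e. 4.900 t² − 59.71 t + 124 = 0.
Quadratic formula: t = (59.71 ± √1135.0) / 9.80 = (59.71 ± 33.69) / 9.80 → t = 2.655 s or 9.531 s.
The first (ascending) time is 2.655 s.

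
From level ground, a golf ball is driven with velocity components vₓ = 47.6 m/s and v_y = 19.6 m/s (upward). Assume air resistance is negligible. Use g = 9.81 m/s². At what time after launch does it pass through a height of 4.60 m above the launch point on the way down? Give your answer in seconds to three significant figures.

Height y(t) = 19.60 t − 4.905 t² = 4.60 gives 4.905 t² − 19.60 t + 4.60 = 0.
t = [19.60 ± √(19.60² − 2·9.81·4.60)] / 9.81 = (19.60 ± 17.14) / 9.81, so t = 0.2504 s or t = 3.746 s.
The descending-branch root is 3.746 s.

3.75 s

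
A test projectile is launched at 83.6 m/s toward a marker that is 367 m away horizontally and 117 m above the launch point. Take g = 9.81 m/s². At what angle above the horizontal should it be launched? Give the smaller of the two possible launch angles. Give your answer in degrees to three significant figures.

35.1°

Trajectory: y = x tanθ − g x² (1 + tan²θ)/(2v₀²). With x = 367, y = 117, v₀ = 83.6, g = 9.81:
94.53 tan²θ − 367 tanθ + (211.5) = 0.
tanθ = [367 ± √(367² − 4 × 94.53 × (211.5))] / (2 × 94.53) = (367 ± 233.9) / 189.1, giving tanθ = 0.7040 or 3.178.
θ = 35.15° or 72.54°; the smaller is 35.15°.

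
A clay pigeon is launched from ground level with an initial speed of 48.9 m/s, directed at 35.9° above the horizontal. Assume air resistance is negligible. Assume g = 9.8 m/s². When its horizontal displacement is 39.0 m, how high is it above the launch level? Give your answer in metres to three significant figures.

vₓ = 48.90 cos 35.9° = 39.61 m/s; v_y0 = 48.90 sin 35.9° = 28.67 m/s.
Time to reach x = 39.0 m: t = x/vₓ = 39.0/39.61 = 0.9846 s.
Height: y = v_y0 t − ½ g t² = 28.67 × 0.9846 − 4.900 × 0.9846² = 28.23 − 4.750 = 23.48 m.

23.5 m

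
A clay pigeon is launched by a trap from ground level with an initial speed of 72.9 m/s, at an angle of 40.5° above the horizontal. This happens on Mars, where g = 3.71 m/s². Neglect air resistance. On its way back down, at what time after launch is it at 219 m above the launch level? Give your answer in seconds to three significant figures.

19.5 s

Components: vₓ = 72.90 cos 40.5° = 55.43 m/s, v_y0 = 72.90 sin 40.5° = 47.34 m/s.
Require v_y0 t − ½ g t² = 219, i.e. 1.855 t² − 47.34 t + 219 = 0.
Quadratic formula: t = (47.34 ± √616.55) / 3.71 = (47.34 ± 24.83) / 3.71 → t = 6.069 s or 19.45 s.
The descending-branch root is 19.45 s.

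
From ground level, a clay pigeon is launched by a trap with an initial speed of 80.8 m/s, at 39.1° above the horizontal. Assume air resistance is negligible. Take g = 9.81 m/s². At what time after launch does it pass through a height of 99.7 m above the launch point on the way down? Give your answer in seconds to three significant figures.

Components: vₓ = 80.80 cos 39.1° = 62.70 m/s, v_y0 = 80.80 sin 39.1° = 50.96 m/s.
Height y(t) = 50.96 t − 4.905 t² = 99.7 gives 4.905 t² − 50.96 t + 99.7 = 0.
t = [50.96 ± √(50.96² − 2·9.81·99.7)] / 9.81 = (50.96 ± 25.31) / 9.81, so t = 2.614 s or t = 7.775 s.
The descending-branch root is 7.775 s.

7.77 s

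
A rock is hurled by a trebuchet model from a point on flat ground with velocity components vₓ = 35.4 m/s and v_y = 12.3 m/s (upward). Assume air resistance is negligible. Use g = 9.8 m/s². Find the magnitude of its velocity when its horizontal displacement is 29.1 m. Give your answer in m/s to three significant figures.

At x = 29.1 m, t = x/vₓ = 29.1/35.40 = 0.8220 s.
Vertical velocity there: v_y = v_y0 − g t = 12.30 − 9.80 × 0.8220 = 4.244 m/s.
Speed: √(vₓ² + v_y²) = √(35.40² + 4.244²) = 35.65 m/s.

35.7 m/s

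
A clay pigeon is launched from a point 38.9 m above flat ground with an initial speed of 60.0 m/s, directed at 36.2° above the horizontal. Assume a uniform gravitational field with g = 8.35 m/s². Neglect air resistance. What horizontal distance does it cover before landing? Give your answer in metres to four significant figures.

458.6 m

Horizontal component vₓ = 60.00 cos 36.2° = 48.42 m/s; vertical v_y0 = 60.00 sin 36.2° = 35.44 m/s.
The projectile lands when y = 38.9 + (35.44) t − ½·8.35·t² = 0. Positive root: t = (35.44 + √(35.44² + 2·8.35·38.9)) / 8.35 = (35.44 + 43.65) / 8.35 = 9.471 s.
Horizontal distance: R = vₓ t = 48.42 × 9.471 = 458.6 m.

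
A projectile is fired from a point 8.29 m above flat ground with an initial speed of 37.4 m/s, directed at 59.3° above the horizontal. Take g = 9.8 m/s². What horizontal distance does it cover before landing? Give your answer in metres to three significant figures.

130 m

Components: vₓ = 37.40 cos 59.3° = 19.09 m/s, v_y0 = 37.40 sin 59.3° = 32.16 m/s.
Vertical motion (up positive, ground at y = 0): 4.900 t² − (32.16) t − 8.29 = 0, so t = (32.16 + √(32.16² + 2·9.80·8.29)) / 9.80 = (32.16 + 34.59) / 9.80 = 6.811 s.
Horizontal distance: R = vₓ t = 19.09 × 6.811 = 130.1 m.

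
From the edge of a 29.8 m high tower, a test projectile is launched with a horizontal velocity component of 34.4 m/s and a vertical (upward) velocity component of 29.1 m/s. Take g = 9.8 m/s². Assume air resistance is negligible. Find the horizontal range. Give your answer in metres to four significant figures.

234.9 m

With up positive and y = 0 at the ground: y(t) = 29.8 + (29.10) t − 4.900 t². Setting y = 0 and taking the positive root: t = [29.10 + √(29.10² + 2·9.80·29.8)] / 9.80 = (29.10 + 37.83) / 9.80 = 6.829 s.
Horizontal distance: R = vₓ t = 34.40 × 6.829 = 234.9 m.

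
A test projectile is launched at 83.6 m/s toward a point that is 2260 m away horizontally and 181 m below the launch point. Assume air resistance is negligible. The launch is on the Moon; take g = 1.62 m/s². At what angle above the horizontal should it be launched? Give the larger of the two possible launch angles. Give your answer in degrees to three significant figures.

Trajectory: y = x tanθ − g x² (1 + tan²θ)/(2v₀²). With x = 2260, y = −181, v₀ = 83.6, g = 1.62:
592.0 tan²θ − 2260 tanθ + (411.0) = 0.
tanθ = [2260 ± √(2260² − 4 × 592.0 × (411.0))] / (2 × 592.0) = (2260 ± 2033) / 1184, giving tanθ = 0.1914 or 3.626.
θ = 10.84° or 74.58°; the larger is 74.58°.

74.6°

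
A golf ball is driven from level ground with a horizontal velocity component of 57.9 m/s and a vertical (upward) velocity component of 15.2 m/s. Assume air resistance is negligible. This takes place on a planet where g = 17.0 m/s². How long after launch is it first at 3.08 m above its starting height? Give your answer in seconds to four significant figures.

Height y(t) = 15.20 t − 8.500 t² = 3.08 gives 8.500 t² − 15.20 t + 3.08 = 0.
t = [15.20 ± √(15.20² − 2·17.0·3.08)] / 17.0 = (15.20 ± 11.24) / 17.0, so t = 0.2330 s or t = 1.555 s.
The first (ascending) time is 0.2330 s.

0.2330 s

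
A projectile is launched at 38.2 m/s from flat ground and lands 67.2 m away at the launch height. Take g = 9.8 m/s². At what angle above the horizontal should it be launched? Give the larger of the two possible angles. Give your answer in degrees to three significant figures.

From R = (v₀²/g) sin 2θ: sin 2θ = 9.80 × 67.2 / 1459.2 = 0.4513.
2θ = 26.83° or 180° − 26.83° = 153.2°, so θ = 13.41° or 76.59°.
The larger angle is 76.59°.

76.6°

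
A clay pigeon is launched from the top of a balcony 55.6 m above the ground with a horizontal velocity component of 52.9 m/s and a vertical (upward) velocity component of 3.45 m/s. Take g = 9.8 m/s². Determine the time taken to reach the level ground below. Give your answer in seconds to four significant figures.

3.739 s

With up positive and y = 0 at the ground: y(t) = 55.6 + (3.450) t − 4.900 t². Setting y = 0 and taking the positive root: t = [3.450 + √(3.450² + 2·9.80·55.6)] / 9.80 = (3.450 + 33.19) / 9.80 = 3.739 s.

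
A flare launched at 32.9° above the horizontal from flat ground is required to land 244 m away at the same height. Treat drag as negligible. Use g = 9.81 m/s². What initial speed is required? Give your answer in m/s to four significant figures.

From R = (v₀² / g) sin 2θ: v₀ = √(gR / sin 2θ).
v₀ = √(9.81 × 244 / sin 65.80°) = √(2394 / 0.9121) = √2624.3 = 51.23 m/s.

51.23 m/s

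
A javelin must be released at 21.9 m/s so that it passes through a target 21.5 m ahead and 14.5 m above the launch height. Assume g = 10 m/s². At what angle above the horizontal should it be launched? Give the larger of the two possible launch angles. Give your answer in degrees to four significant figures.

Trajectory: y = x tanθ − g x² (1 + tan²θ)/(2v₀²). With x = 21.5, y = 14.5, v₀ = 21.9, g = 10.0:
4.819 tan²θ − 21.5 tanθ + (19.32) = 0.
tanθ = [21.5 ± √(21.5² − 4 × 4.819 × (19.32))] / (2 × 4.819) = (21.5 ± 9.479) / 9.638, giving tanθ = 1.247 or 3.214.
θ = 51.28° or 72.72°; the larger is 72.72°.

72.72°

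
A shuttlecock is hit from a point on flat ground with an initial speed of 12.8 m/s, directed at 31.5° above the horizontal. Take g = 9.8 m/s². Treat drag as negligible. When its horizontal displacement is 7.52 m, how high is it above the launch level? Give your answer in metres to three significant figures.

Components: vₓ = 12.80 cos 31.5° = 10.91 m/s, v_y0 = 12.80 sin 31.5° = 6.688 m/s.
At x = 7.52 m, t = x/vₓ = 7.52/10.91 = 0.6890 s.
Height: y = v_y0 t − ½ g t² = 6.688 × 0.6890 − 4.900 × 0.6890² = 4.608 − 2.326 = 2.282 m.

2.28 m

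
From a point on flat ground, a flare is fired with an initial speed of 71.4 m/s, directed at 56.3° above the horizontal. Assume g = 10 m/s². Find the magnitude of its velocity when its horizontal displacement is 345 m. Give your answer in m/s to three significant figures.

Components: vₓ = 71.40 cos 56.3° = 39.62 m/s, v_y0 = 71.40 sin 56.3° = 59.40 m/s.
At x = 345 m, t = x/vₓ = 345/39.62 = 8.709 s.
Vertical velocity there: v_y = v_y0 − g t = 59.40 − 10.0 × 8.709 = −27.68 m/s.
Speed: √(vₓ² + v_y²) = √(39.62² + 27.68²) = 48.33 m/s.

48.3 m/s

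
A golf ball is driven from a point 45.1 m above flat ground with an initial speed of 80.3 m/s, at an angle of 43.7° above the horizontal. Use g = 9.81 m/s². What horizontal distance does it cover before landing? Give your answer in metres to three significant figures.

Horizontal component vₓ = 80.30 cos 43.7° = 58.05 m/s; vertical v_y0 = 80.30 sin 43.7° = 55.48 m/s.
The projectile lands when y = 45.1 + (55.48) t − ½·9.81·t² = 0. Positive root: t = (55.48 + √(55.48² + 2·9.81·45.1)) / 9.81 = (55.48 + 62.95) / 9.81 = 12.07 s.
Horizontal distance: R = vₓ t = 58.05 × 12.07 = 700.8 m.

701 m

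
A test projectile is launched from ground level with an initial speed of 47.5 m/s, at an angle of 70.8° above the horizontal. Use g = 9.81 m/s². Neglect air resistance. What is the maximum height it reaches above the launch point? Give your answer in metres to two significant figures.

Horizontal component vₓ = 47.50 cos 70.8° = 15.62 m/s; vertical v_y0 = 47.50 sin 70.8° = 44.86 m/s.
At the apex v_y = 0, so H = v_y0²/(2g) = 44.86²/19.62 = 102.6 m.

100 m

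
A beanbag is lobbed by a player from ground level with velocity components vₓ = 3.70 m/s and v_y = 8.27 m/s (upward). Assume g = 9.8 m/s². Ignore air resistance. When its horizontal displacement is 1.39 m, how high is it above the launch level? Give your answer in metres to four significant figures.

At x = 1.39 m, t = x/vₓ = 1.39/3.700 = 0.3757 s.
Height: y = v_y0 t − ½ g t² = 8.270 × 0.3757 − 4.900 × 0.3757² = 3.107 − 0.6915 = 2.415 m.

2.415 m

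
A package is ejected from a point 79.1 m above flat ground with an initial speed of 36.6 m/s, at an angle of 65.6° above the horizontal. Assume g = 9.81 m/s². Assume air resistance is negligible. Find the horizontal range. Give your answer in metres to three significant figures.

Horizontal component vₓ = 36.60 cos 65.6° = 15.12 m/s; vertical v_y0 = 36.60 sin 65.6° = 33.33 m/s.
Vertical motion (up positive, ground at y = 0): 4.905 t² − (33.33) t − 79.1 = 0, so t = (33.33 + √(33.33² + 2·9.81·79.1)) / 9.81 = (33.33 + 51.60) / 9.81 = 8.658 s.
Horizontal distance: R = vₓ t = 15.12 × 8.658 = 130.9 m.

131 m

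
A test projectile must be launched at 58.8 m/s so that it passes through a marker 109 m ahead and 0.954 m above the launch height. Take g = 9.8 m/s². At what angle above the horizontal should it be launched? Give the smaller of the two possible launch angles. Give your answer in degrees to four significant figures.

9.513°

Trajectory: y = x tanθ − g x² (1 + tan²θ)/(2v₀²). With x = 109, y = 0.954, v₀ = 58.8, g = 9.80:
16.84 tan²θ − 109 tanθ + (17.79) = 0.
tanθ = [109 ± √(109² − 4 × 16.84 × (17.79))] / (2 × 16.84) = (109 ± 103.4) / 33.68, giving tanθ = 0.1676 or 6.306.
θ = 9.513° or 80.99°; the smaller is 9.513°.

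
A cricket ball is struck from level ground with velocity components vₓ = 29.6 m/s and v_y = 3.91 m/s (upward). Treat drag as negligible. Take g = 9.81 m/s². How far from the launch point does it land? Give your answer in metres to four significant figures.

23.60 m

Flight time T = 2 v_y0 / g = 0.7971 s.
Horizontal distance R = vₓ T = 29.60 × 0.7971 = 23.60 m.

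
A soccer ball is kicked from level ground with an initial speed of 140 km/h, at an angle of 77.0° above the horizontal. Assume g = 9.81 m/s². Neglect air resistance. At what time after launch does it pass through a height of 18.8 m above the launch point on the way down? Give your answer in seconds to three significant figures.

7.19 s

Convert: 140 km/h = 140/3.6 = 38.89 m/s.
vₓ = 38.89 cos 77.0° = 8.748 m/s; v_y0 = 38.89 sin 77.0° = 37.89 m/s.
Set y = v_y0 t − ½ g t² = 18.8: 4.905 t² − 37.89 t + 18.8 = 0.
Quadratic formula: t = (37.89 ± √1067.0) / 9.81 = (37.89 ± 32.66) / 9.81 → t = 0.5329 s or 7.192 s.
The descending-branch root is 7.192 s.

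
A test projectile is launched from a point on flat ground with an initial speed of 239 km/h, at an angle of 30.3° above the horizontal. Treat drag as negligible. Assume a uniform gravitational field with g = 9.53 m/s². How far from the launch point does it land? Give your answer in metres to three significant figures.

403 m

Convert: 239 km/h = 239/3.6 = 66.39 m/s.
Horizontal component vₓ = 66.39 cos 30.3° = 57.32 m/s; vertical v_y0 = 66.39 sin 30.3° = 33.50 m/s.
Flight time T = 2 v_y0 / g = 7.029 s.
Horizontal distance R = vₓ T = 57.32 × 7.029 = 402.9 m.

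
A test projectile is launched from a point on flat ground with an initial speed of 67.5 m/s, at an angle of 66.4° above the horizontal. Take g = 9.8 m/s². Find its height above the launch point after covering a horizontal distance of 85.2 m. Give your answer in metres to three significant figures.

Components: vₓ = 67.50 cos 66.4° = 27.02 m/s, v_y0 = 67.50 sin 66.4° = 61.85 m/s.
At x = 85.2 m, t = x/vₓ = 85.2/27.02 = 3.153 s.
Height: y = v_y0 t − ½ g t² = 61.85 × 3.153 − 4.900 × 3.153² = 195.0 − 48.71 = 146.3 m.

146 m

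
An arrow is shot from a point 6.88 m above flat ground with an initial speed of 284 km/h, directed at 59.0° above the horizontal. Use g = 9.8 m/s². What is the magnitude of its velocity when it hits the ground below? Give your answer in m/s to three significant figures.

Convert: 284 km/h = 284/3.6 = 78.89 m/s.
vₓ = 78.89 cos 59.0° = 40.63 m/s; v_y0 = 78.89 sin 59.0° = 67.62 m/s.
Vertical motion (up positive, ground at y = 0): 4.900 t² − (67.62) t − 6.88 = 0, so t = (67.62 + √(67.62² + 2·9.80·6.88)) / 9.80 = (67.62 + 68.61) / 9.80 = 13.90 s.
Vertical velocity at impact: v_y = v_y0 − g t = 67.62 − 9.80 × 13.90 = −68.61 m/s.
Speed: |v| = √(vₓ² + v_y²) = √(40.63² + 68.61²) = 79.74 m/s.

79.7 m/s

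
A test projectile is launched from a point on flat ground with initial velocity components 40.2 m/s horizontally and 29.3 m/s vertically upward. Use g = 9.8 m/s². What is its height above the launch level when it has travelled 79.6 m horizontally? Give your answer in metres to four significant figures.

38.81 m

At x = 79.6 m, t = x/vₓ = 79.6/40.20 = 1.980 s.
Height: y = v_y0 t − ½ g t² = 29.30 × 1.980 − 4.900 × 1.980² = 58.02 − 19.21 = 38.81 m.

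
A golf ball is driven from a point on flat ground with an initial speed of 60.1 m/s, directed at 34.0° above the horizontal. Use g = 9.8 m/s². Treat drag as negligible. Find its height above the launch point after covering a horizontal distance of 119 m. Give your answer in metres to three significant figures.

Horizontal component vₓ = 60.10 cos 34.0° = 49.83 m/s; vertical v_y0 = 60.10 sin 34.0° = 33.61 m/s.
x = vₓ t ⇒ t = 119/49.83 = 2.388 s.
Height: y = v_y0 t − ½ g t² = 33.61 × 2.388 − 4.900 × 2.388² = 80.27 − 27.95 = 52.32 m.

52.3 m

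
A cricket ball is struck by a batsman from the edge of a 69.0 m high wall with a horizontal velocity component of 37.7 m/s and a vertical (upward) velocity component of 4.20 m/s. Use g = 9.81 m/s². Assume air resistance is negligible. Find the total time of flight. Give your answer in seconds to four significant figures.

The projectile lands when y = 69.0 + (4.200) t − ½·9.81·t² = 0. Positive root: t = (4.200 + √(4.200² + 2·9.81·69.0)) / 9.81 = (4.200 + 37.03) / 9.81 = 4.203 s.

4.203 s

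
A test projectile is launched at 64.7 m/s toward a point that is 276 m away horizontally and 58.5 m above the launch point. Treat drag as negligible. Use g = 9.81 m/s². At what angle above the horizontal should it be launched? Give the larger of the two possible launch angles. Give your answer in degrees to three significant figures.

Trajectory: y = x tanθ − g x² (1 + tan²θ)/(2v₀²). With x = 276, y = 58.5, v₀ = 64.7, g = 9.81:
89.26 tan²θ − 276 tanθ + (147.8) = 0.
tanθ = [276 ± √(276² − 4 × 89.26 × (147.8))] / (2 × 89.26) = (276 ± 153.0) / 178.5, giving tanθ = 0.6888 or 2.403.
θ = 34.56° or 67.41°; the larger is 67.41°.

67.4°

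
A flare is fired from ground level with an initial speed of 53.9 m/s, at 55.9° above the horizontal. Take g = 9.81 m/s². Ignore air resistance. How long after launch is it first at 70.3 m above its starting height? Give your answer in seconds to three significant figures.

Components: vₓ = 53.90 cos 55.9° = 30.22 m/s, v_y0 = 53.90 sin 55.9° = 44.63 m/s.
Set y = v_y0 t − ½ g t² = 70.3: 4.905 t² − 44.63 t + 70.3 = 0.
t = [44.63 ± √(44.63² − 2·9.81·70.3)] / 9.81 = (44.63 ± 24.75) / 9.81, so t = 2.026 s or t = 7.073 s.
The first (ascending) time is 2.026 s.

2.03 s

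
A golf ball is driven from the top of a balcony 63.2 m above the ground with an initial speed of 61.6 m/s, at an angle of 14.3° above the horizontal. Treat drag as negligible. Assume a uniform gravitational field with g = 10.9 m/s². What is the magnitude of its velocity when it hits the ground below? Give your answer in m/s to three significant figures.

Resolve: vₓ = 61.60 cos 14.3° = 59.69 m/s and v_y0 = 61.60 sin 14.3° = 15.22 m/s.
With up positive and y = 0 at the ground: y(t) = 63.2 + (15.22) t − 5.450 t². Setting y = 0 and taking the positive root: t = [15.22 + √(15.22² + 2·10.9·63.2)] / 10.9 = (15.22 + 40.12) / 10.9 = 5.076 s.
Vertical velocity at impact: v_y = v_y0 − g t = 15.22 − 10.9 × 5.076 = −40.12 m/s.
Speed: |v| = √(vₓ² + v_y²) = √(59.69² + 40.12²) = 71.92 m/s.

71.9 m/s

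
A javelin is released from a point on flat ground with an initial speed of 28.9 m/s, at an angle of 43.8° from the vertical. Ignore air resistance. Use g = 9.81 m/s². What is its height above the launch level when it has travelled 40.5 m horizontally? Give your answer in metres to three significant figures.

22.1 m

vₓ = 28.90 sin 43.8° = 20.00 m/s; v_y0 = 28.90 cos 43.8° = 20.86 m/s.
Time to reach x = 40.5 m: t = x/vₓ = 40.5/20.00 = 2.025 s.
Height: y = v_y0 t − ½ g t² = 20.86 × 2.025 − 4.905 × 2.025² = 42.23 − 20.11 = 22.13 m.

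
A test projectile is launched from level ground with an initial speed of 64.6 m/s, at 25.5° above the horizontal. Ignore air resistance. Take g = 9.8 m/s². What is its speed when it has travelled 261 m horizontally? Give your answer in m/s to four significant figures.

60.48 m/s

vₓ = 64.60 cos 25.5° = 58.31 m/s; v_y0 = 64.60 sin 25.5° = 27.81 m/s.
x = vₓ t ⇒ t = 261/58.31 = 4.476 s.
Vertical velocity there: v_y = v_y0 − g t = 27.81 − 9.80 × 4.476 = −16.06 m/s.
Speed: √(vₓ² + v_y²) = √(58.31² + 16.06²) = 60.48 m/s.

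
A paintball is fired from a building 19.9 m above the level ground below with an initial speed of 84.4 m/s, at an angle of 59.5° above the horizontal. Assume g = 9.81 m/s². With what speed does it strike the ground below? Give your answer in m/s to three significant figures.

86.7 m/s

Components: vₓ = 84.40 cos 59.5° = 42.84 m/s, v_y0 = 84.40 sin 59.5° = 72.72 m/s.
The projectile lands when y = 19.9 + (72.72) t − ½·9.81·t² = 0. Positive root: t = (72.72 + √(72.72² + 2·9.81·19.9)) / 9.81 = (72.72 + 75.36) / 9.81 = 15.09 s.
Vertical velocity at impact: v_y = v_y0 − g t = 72.72 − 9.81 × 15.09 = −75.36 m/s.
Speed: |v| = √(vₓ² + v_y²) = √(42.84² + 75.36²) = 86.68 m/s.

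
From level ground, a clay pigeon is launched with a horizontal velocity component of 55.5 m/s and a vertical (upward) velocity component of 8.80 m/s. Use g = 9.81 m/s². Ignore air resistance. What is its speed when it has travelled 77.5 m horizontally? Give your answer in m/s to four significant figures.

55.72 m/s

Time to reach x = 77.5 m: t = x/vₓ = 77.5/55.50 = 1.396 s.
Vertical velocity there: v_y = v_y0 − g t = 8.800 − 9.81 × 1.396 = −4.899 m/s.
Speed: √(vₓ² + v_y²) = √(55.50² + 4.899²) = 55.72 m/s.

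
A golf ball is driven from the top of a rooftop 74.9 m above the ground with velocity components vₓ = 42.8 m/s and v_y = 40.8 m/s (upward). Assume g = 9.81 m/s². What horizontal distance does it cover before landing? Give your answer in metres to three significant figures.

With up positive and y = 0 at the ground: y(t) = 74.9 + (40.80) t − 4.905 t². Setting y = 0 and taking the positive root: t = [40.80 + √(40.80² + 2·9.81·74.9)] / 9.81 = (40.80 + 55.98) / 9.81 = 9.866 s.
Horizontal distance: R = vₓ t = 42.80 × 9.866 = 422.3 m.

422 m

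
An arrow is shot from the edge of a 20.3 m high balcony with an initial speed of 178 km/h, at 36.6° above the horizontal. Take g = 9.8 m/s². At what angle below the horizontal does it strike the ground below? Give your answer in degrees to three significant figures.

41.9°

Convert: 178 km/h = 178/3.6 = 49.44 m/s.
vₓ = 49.44 cos 36.6° = 39.69 m/s; v_y0 = 49.44 sin 36.6° = 29.48 m/s.
Vertical motion (up positive, ground at y = 0): 4.900 t² − (29.48) t − 20.3 = 0, so t = (29.48 + √(29.48² + 2·9.80·20.3)) / 9.80 = (29.48 + 35.59) / 9.80 = 6.640 s.
At impact: v_y = v_y0 − g t = −35.59 m/s; vₓ = 39.69 m/s.
Angle below horizontal: arctan(|v_y|/vₓ) = arctan(35.59/39.69) = 41.88°.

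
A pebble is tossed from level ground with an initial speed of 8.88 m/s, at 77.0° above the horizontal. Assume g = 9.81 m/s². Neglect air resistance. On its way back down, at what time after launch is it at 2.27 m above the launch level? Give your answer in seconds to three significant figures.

Resolve: vₓ = 8.880 cos 77.0° = 1.998 m/s and v_y0 = 8.880 sin 77.0° = 8.652 m/s.
Require v_y0 t − ½ g t² = 2.27, i.e. 4.905 t² − 8.652 t + 2.27 = 0.
Quadratic formula: t = (8.652 ± √30.327) / 9.81 = (8.652 ± 5.507) / 9.81 → t = 0.3206 s or 1.443 s.
The descending-branch root is 1.443 s.

1.44 s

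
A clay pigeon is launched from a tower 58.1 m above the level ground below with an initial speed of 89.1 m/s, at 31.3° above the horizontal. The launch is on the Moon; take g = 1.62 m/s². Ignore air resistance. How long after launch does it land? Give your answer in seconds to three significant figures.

Resolve: vₓ = 89.10 cos 31.3° = 76.13 m/s and v_y0 = 89.10 sin 31.3° = 46.29 m/s.
The projectile lands when y = 58.1 + (46.29) t − ½·1.62·t² = 0. Positive root: t = (46.29 + √(46.29² + 2·1.62·58.1)) / 1.62 = (46.29 + 48.28) / 1.62 = 58.38 s.

58.4 s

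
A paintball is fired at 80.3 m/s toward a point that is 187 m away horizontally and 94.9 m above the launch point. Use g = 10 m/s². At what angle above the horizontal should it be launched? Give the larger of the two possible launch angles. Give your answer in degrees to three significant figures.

80.8°

Trajectory: y = x tanθ − g x² (1 + tan²θ)/(2v₀²). With x = 187, y = 94.9, v₀ = 80.3, g = 10.0:
27.12 tan²θ − 187 tanθ + (122.0) = 0.
tanθ = [187 ± √(187² − 4 × 27.12 × (122.0))] / (2 × 27.12) = (187 ± 147.4) / 54.23, giving tanθ = 0.7297 or 6.167.
θ = 36.12° or 80.79°; the larger is 80.79°.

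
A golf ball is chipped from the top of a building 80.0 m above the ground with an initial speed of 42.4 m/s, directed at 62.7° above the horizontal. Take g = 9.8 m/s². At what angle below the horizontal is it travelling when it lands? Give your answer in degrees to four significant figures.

70.42°

Resolve: vₓ = 42.40 cos 62.7° = 19.45 m/s and v_y0 = 42.40 sin 62.7° = 37.68 m/s.
With up positive and y = 0 at the ground: y(t) = 80.0 + (37.68) t − 4.900 t². Setting y = 0 and taking the positive root: t = [37.68 + √(37.68² + 2·9.80·80.0)] / 9.80 = (37.68 + 54.66) / 9.80 = 9.422 s.
At impact: v_y = v_y0 − g t = −54.66 m/s; vₓ = 19.45 m/s.
Angle below horizontal: arctan(|v_y|/vₓ) = arctan(54.66/19.45) = 70.42°.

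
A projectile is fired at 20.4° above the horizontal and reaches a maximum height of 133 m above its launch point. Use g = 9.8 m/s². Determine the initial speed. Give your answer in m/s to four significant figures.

146.5 m/s

At the peak v_y = 0, so v_y0 = √(2gH) = √(2 × 9.80 × 133) = 51.06 m/s.
v_y0 = v₀ sin θ ⇒ v₀ = 51.06 / sin 20.4° = 146.5 m/s.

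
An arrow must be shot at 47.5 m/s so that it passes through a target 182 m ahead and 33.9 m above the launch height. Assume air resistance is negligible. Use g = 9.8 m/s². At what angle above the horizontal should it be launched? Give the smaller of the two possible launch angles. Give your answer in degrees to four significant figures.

42.17°

Trajectory: y = x tanθ − g x² (1 + tan²θ)/(2v₀²). With x = 182, y = 33.9, v₀ = 47.5, g = 9.80:
71.94 tan²θ − 182 tanθ + (105.8) = 0.
tanθ = [182 ± √(182² − 4 × 71.94 × (105.8))] / (2 × 71.94) = (182 ± 51.67) / 143.9, giving tanθ = 0.9059 or 1.624.
θ = 42.17° or 58.38°; the smaller is 42.17°.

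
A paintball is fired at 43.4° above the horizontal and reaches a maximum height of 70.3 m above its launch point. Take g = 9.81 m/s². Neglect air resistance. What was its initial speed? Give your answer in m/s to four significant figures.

At the peak v_y = 0, so v_y0 = √(2gH) = √(2 × 9.81 × 70.3) = 37.14 m/s.
v_y0 = v₀ sin θ ⇒ v₀ = 37.14 / sin 43.4° = 54.05 m/s.

54.05 m/s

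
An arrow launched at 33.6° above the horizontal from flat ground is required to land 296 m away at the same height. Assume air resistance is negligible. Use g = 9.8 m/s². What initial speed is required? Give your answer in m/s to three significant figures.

On level ground R = v₀² sin 2θ / g ⇒ v₀ = √(gR / sin 2θ).
v₀ = √(9.80 × 296 / sin 67.20°) = √(2901 / 0.9219) = √3146.7 = 56.10 m/s.

56.1 m/s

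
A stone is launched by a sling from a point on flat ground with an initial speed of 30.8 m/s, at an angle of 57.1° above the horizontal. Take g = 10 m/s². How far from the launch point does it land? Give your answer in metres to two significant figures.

Horizontal component vₓ = 30.80 cos 57.1° = 16.73 m/s; vertical v_y0 = 30.80 sin 57.1° = 25.86 m/s.
Flight time T = 2 v_y0 / g = 5.172 s.
Horizontal distance R = vₓ T = 16.73 × 5.172 = 86.53 m.

87 m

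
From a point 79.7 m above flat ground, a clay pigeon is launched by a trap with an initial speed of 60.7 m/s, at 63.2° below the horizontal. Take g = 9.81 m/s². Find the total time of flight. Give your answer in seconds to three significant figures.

Horizontal component vₓ = 60.70 cos 63.2° = 27.37 m/s; vertical v_y0 = −54.18 m/s (downward).
Vertical motion (up positive, ground at y = 0): 4.905 t² − (−54.18) t − 79.7 = 0, so t = (−54.18 + √(54.18² + 2·9.81·79.7)) / 9.81 = (−54.18 + 67.08) / 9.81 = 1.315 s.

1.31 s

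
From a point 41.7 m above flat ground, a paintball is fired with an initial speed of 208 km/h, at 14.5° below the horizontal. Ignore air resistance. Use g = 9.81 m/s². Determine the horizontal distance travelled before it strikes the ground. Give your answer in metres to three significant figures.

Convert: 208 km/h = 208/3.6 = 57.78 m/s.
Horizontal component vₓ = 57.78 cos 14.5° = 55.94 m/s; vertical v_y0 = −14.47 m/s (downward).
Vertical motion (up positive, ground at y = 0): 4.905 t² − (−14.47) t − 41.7 = 0, so t = (−14.47 + √(14.47² + 2·9.81·41.7)) / 9.81 = (−14.47 + 32.05) / 9.81 = 1.793 s.
Horizontal distance: R = vₓ t = 55.94 × 1.793 = 100.3 m.

100 m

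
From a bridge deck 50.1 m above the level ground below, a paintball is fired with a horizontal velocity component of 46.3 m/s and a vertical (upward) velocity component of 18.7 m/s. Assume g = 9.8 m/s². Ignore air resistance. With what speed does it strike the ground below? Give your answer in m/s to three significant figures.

Vertical motion (up positive, ground at y = 0): 4.900 t² − (18.70) t − 50.1 = 0, so t = (18.70 + √(18.70² + 2·9.80·50.1)) / 9.80 = (18.70 + 36.49) / 9.80 = 5.632 s.
Vertical velocity at impact: v_y = v_y0 − g t = 18.70 − 9.80 × 5.632 = −36.49 m/s.
Speed: |v| = √(vₓ² + v_y²) = √(46.30² + 36.49²) = 58.95 m/s.

59.0 m/s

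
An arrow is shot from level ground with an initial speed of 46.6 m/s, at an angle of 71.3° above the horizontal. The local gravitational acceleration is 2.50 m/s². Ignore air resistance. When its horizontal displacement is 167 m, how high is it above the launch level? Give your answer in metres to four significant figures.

337.2 m

Components: vₓ = 46.60 cos 71.3° = 14.94 m/s, v_y0 = 46.60 sin 71.3° = 44.14 m/s.
At x = 167 m, t = x/vₓ = 167/14.94 = 11.18 s.
Height: y = v_y0 t − ½ g t² = 44.14 × 11.18 − 1.250 × 11.18² = 493.4 − 156.2 = 337.2 m.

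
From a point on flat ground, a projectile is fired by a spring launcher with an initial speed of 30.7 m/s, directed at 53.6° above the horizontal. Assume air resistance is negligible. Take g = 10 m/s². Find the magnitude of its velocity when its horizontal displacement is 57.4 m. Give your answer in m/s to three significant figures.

19.4 m/s

Horizontal component vₓ = 30.70 cos 53.6° = 18.22 m/s; vertical v_y0 = 30.70 sin 53.6° = 24.71 m/s.
At x = 57.4 m, t = x/vₓ = 57.4/18.22 = 3.151 s.
Vertical velocity there: v_y = v_y0 − g t = 24.71 − 10.0 × 3.151 = −6.797 m/s.
Speed: √(vₓ² + v_y²) = √(18.22² + 6.797²) = 19.44 m/s.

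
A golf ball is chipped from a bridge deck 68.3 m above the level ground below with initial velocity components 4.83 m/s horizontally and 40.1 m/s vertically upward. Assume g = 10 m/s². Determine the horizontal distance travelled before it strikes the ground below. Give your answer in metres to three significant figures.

With up positive and y = 0 at the ground: y(t) = 68.3 + (40.10) t − 5.000 t². Setting y = 0 and taking the positive root: t = [40.10 + √(40.10² + 2·10.0·68.3)] / 10.0 = (40.10 + 54.53) / 10.0 = 9.463 s.
Horizontal distance: R = vₓ t = 4.830 × 9.463 = 45.71 m.

45.7 m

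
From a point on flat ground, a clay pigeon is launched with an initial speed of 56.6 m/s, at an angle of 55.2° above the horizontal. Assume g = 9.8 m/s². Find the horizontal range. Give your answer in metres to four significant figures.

Horizontal component vₓ = 56.60 cos 55.2° = 32.30 m/s; vertical v_y0 = 56.60 sin 55.2° = 46.48 m/s.
Flight time T = 2 v_y0 / g = 9.485 s.
Horizontal distance R = vₓ T = 32.30 × 9.485 = 306.4 m.

306.4 m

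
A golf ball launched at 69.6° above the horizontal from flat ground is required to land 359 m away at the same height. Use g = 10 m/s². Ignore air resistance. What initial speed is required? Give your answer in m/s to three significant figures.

74.1 m/s

From R = (v₀² / g) sin 2θ: v₀ = √(gR / sin 2θ).
v₀ = √(10.0 × 359 / sin 139.2°) = √(3590 / 0.6534) = √5494.2 = 74.12 m/s.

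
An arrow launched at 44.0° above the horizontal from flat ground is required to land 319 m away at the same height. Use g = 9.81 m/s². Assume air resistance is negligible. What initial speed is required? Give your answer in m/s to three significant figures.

56.0 m/s

On level ground R = v₀² sin 2θ / g ⇒ v₀ = √(gR / sin 2θ).
v₀ = √(9.81 × 319 / sin 88.00°) = √(3129 / 0.9994) = √3131.3 = 55.96 m/s.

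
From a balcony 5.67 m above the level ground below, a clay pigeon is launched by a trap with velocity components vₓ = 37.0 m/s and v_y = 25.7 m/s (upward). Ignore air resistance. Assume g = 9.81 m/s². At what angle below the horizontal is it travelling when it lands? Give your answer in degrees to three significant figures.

36.9°

With up positive and y = 0 at the ground: y(t) = 5.67 + (25.70) t − 4.905 t². Setting y = 0 and taking the positive root: t = [25.70 + √(25.70² + 2·9.81·5.67)] / 9.81 = (25.70 + 27.78) / 9.81 = 5.452 s.
At impact: v_y = v_y0 − g t = −27.78 m/s; vₓ = 37.00 m/s.
Angle below horizontal: arctan(|v_y|/vₓ) = arctan(27.78/37.00) = 36.90°.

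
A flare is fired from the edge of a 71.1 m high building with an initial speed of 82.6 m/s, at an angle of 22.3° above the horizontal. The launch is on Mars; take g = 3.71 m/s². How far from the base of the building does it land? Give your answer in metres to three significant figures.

1450 m

Components: vₓ = 82.60 cos 22.3° = 76.42 m/s, v_y0 = 82.60 sin 22.3° = 31.34 m/s.
Vertical motion (up positive, ground at y = 0): 1.855 t² − (31.34) t − 71.1 = 0, so t = (31.34 + √(31.34² + 2·3.71·71.1)) / 3.71 = (31.34 + 38.86) / 3.71 = 18.92 s.
Horizontal distance: R = vₓ t = 76.42 × 18.92 = 1446 m.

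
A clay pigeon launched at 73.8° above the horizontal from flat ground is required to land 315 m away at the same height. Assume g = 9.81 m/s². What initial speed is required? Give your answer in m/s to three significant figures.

75.9 m/s

Level-ground range: R = v₀² sin(2θ)/g, so v₀ = √(gR / sin 2θ).
v₀ = √(9.81 × 315 / sin 147.6°) = √(3090 / 0.5358) = √5767.1 = 75.94 m/s.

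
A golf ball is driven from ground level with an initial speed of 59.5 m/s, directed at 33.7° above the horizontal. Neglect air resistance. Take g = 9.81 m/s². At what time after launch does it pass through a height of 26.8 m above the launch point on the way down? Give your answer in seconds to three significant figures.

vₓ = 59.50 cos 33.7° = 49.50 m/s; v_y0 = 59.50 sin 33.7° = 33.01 m/s.
Require v_y0 t − ½ g t² = 26.8, i.e. 4.905 t² − 33.01 t + 26.8 = 0.
Quadratic formula: t = (33.01 ± √564.06) / 9.81 = (33.01 ± 23.75) / 9.81 → t = 0.9443 s or 5.786 s.
The descending-branch root is 5.786 s.

5.79 s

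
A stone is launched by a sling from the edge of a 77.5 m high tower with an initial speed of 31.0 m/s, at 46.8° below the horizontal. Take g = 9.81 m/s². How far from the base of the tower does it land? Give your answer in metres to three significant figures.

48.6 m

vₓ = 31.00 cos 46.8° = 21.22 m/s; v_y0 = −22.60 m/s (downward).
The projectile lands when y = 77.5 + (−22.60) t − ½·9.81·t² = 0. Positive root: t = (−22.60 + √(22.60² + 2·9.81·77.5)) / 9.81 = (−22.60 + 45.07) / 9.81 = 2.291 s.
Horizontal distance: R = vₓ t = 21.22 × 2.291 = 48.61 m.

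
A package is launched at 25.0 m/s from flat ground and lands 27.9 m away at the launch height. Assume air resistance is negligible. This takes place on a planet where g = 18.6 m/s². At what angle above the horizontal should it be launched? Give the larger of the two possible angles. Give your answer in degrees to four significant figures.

R = v₀² sin 2θ / g gives sin 2θ = gR/v₀² = 18.6·27.9/25.0² = 0.8303.
2θ = 56.13° or 180° − 56.13° = 123.9°, so θ = 28.06° or 61.94°.
The larger angle is 61.94°.

61.94°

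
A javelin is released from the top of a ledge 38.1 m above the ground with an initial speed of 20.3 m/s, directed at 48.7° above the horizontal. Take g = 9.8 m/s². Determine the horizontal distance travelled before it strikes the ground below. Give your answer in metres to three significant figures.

Resolve: vₓ = 20.30 cos 48.7° = 13.40 m/s and v_y0 = 20.30 sin 48.7° = 15.25 m/s.
Vertical motion (up positive, ground at y = 0): 4.900 t² − (15.25) t − 38.1 = 0, so t = (15.25 + √(15.25² + 2·9.80·38.1)) / 9.80 = (15.25 + 31.29) / 9.80 = 4.750 s.
Horizontal distance: R = vₓ t = 13.40 × 4.750 = 63.63 m.

63.6 m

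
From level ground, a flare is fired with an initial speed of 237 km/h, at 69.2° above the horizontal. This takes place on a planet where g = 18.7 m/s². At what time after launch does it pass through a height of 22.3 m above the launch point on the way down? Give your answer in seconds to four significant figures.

6.197 s

Convert: 237 km/h = 237/3.6 = 65.83 m/s.
vₓ = 65.83 cos 69.2° = 23.38 m/s; v_y0 = 65.83 sin 69.2° = 61.54 m/s.
Require v_y0 t − ½ g t² = 22.3, i.e. 9.350 t² − 61.54 t + 22.3 = 0.
Quadratic formula: t = (61.54 ± √2953.5) / 18.7 = (61.54 ± 54.35) / 18.7 → t = 0.3849 s or 6.197 s.
The descending-branch root is 6.197 s.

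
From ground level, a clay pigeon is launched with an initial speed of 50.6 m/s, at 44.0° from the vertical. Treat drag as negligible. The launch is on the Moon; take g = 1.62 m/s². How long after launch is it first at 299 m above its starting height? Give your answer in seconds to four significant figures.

Components: vₓ = 50.60 sin 44.0° = 35.15 m/s, v_y0 = 50.60 cos 44.0° = 36.40 m/s.
Set y = v_y0 t − ½ g t² = 299: 0.8100 t² − 36.40 t + 299 = 0.
Quadratic formula: t = (36.40 ± √356.10) / 1.62 = (36.40 ± 18.87) / 1.62 → t = 10.82 s or 34.12 s.
The first (ascending) time is 10.82 s.

10.82 s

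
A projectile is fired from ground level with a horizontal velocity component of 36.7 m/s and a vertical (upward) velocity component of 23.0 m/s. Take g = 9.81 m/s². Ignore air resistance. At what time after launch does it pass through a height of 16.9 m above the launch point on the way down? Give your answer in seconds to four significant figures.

Height y(t) = 23.00 t − 4.905 t² = 16.9 gives 4.905 t² − 23.00 t + 16.9 = 0.
Quadratic formula: t = (23.00 ± √197.42) / 9.81 = (23.00 ± 14.05) / 9.81 → t = 0.9123 s or 3.777 s.
The descending-branch root is 3.777 s.

3.777 s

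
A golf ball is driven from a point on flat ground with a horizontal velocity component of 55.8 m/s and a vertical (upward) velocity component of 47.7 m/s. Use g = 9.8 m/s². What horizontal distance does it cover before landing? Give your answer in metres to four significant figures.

Flight time T = 2 v_y0 / g = 9.735 s.
Horizontal distance R = vₓ T = 55.80 × 9.735 = 543.2 m.

543.2 m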